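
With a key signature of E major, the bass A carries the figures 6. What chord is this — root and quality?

F# minor

The figures 6 indicate a triad in first inversion.
In first inversion the root lies a sixth above the bass: a sixth above A in E major is F#.
The chord tones are A, C#, F#, giving F# minor.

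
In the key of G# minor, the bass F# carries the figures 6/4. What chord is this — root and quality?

B major

The figures 6/4 indicate a triad in second inversion.
In second inversion the root lies a fourth above the bass: a fourth above F# in G# minor is B.
The chord tones are F#, B, D#, giving B major.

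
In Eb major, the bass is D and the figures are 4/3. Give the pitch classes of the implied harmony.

The written figures 4/3 are shorthand for 6/4/3: the 6 is implied.
A third above D in this key is F.
A fourth above D in this key is G.
A sixth above D in this key is Bb.
Together with the bass D, this spells G minor seventh in second inversion.

D, F, G, Bb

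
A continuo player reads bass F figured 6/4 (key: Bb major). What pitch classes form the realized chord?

F, Bb, D

A fourth above F in this key is Bb.
A sixth above F in this key is D.
Together with the bass F, this spells Bb major in second inversion.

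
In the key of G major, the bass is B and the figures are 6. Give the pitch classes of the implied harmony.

The written figures 6 are shorthand for 6/3: the 3 is implied.
A third above B in this key is D.
A sixth above B in this key is G.
Together with the bass B, this spells G major in first inversion.

B, D, G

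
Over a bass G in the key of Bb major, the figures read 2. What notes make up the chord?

G, A, C, Eb

The written figures 2 are shorthand for 6/4/2: the 6/4 are implied.
A second above G in this key is A.
A fourth above G in this key is C.
A sixth above G in this key is Eb.
Together with the bass G, this spells A half-diminished seventh in third inversion.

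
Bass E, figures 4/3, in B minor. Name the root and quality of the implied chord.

A dominant seventh

The figures 4/3 indicate a seventh chord in second inversion.
In second inversion the root lies a fourth above the bass: a fourth above E in B minor is A.
The chord tones are E, G, A, C#, giving A dominant seventh.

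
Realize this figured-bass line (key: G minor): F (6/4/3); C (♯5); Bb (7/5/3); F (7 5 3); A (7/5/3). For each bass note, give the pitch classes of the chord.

F (6/4/3): F, A, Bb, D.
C (#5/3): C, Eb, G#.
Bb (7/5/3): Bb, D, F, A.
F (7/5/3): F, A, C, Eb.
A (7/5/3): A, C, Eb, G.

F, A, Bb, D | C, Eb, G# | Bb, D, F, A | F, A, C, Eb | A, C, Eb, G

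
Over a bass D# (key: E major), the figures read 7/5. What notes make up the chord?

D#, F#, A, C#

The written figures 7/5 are shorthand for 7/5/3: the 3 is implied.
A third above D# in this key is F#.
A fifth above D# in this key is A.
A seventh above D# in this key is C#.
Together with the bass D#, this spells D# half-diminished seventh in root position.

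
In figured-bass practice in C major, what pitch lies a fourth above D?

Counting 3 letter steps above D lands on G; in C major, that letter is G.

G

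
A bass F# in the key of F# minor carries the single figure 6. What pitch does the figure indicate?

D

Counting 5 letter steps above F# lands on D; in F# minor, that letter is D.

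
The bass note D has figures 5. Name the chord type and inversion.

5 is shorthand for 5/3.
Intervals of 5/3 above the bass form a triad; the bass is the root, so this is root position.

triad, root position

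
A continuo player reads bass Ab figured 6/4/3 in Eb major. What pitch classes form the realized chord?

A third above Ab in this key is C.
A fourth above Ab in this key is D.
A sixth above Ab in this key is F.
Together with the bass Ab, this spells D half-diminished seventh in second inversion.

Ab, C, D, F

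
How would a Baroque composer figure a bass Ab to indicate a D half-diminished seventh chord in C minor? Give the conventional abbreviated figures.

4/3

Ab is the fifth of D half-diminished seventh, so the chord is in second inversion.
A seventh chord in second inversion is figured 6/4/3, conventionally abbreviated 4/3.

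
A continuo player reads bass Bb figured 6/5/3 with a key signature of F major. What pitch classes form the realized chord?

A third above Bb in this key is D.
A fifth above Bb in this key is F.
A sixth above Bb in this key is G.
Together with the bass Bb, this spells G minor seventh in first inversion.

Bb, D, F, G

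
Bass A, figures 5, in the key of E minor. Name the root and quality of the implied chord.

The figures 5 indicate a triad in root position.
In root position the bass is the root, so the root is A.
The chord tones are A, C, E, giving A minor.

A minor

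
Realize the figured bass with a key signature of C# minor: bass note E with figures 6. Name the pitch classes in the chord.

The written figures 6 are shorthand for 6/3: the 3 is implied.
A third above E in this key is G#.
A sixth above E in this key is C#.
Together with the bass E, this spells C# minor in first inversion.

E, G#, C#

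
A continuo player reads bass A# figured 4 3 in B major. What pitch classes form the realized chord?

The written figures 4 3 are shorthand for 6/4/3: the 6 is implied.
A third above A# in this key is C#.
A fourth above A# in this key is D#.
A sixth above A# in this key is F#.
Together with the bass A#, this spells D# minor seventh in second inversion.

A#, C#, D#, F#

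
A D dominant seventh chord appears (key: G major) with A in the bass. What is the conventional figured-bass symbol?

A is the fifth of D dominant seventh, so the chord is in second inversion.
A seventh chord in second inversion is figured 6/4/3, conventionally abbreviated 4/3.

4/3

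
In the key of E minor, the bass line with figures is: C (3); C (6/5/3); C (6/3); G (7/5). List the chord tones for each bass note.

C (5/3): C, E, G.
C (6/5/3): C, E, G, A.
C (6/3): C, E, A.
G (7/5/3): G, B, D, F#.

C, E, G | C, E, G, A | C, E, A | G, B, D, F#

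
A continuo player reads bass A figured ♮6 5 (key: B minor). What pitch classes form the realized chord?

The written figures ♮6 5 are shorthand for 6/5/3: the 3 is implied.
A third above A in this key is C#.
A fifth above A in this key is E.
A sixth above A in this key is F#, made natural (F) by the ♮ figure.
Together with the bass A, this spells F augmented major seventh in first inversion.

A, C#, E, F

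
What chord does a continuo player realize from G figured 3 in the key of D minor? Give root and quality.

The figures 3 indicate a triad in root position.
In root position the bass is the root, so the root is G.
The chord tones are G, Bb, D, giving G minor.

G minor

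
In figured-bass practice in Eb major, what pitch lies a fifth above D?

Counting 4 letter steps above D lands on A; in Eb major, that letter is Ab.

Ab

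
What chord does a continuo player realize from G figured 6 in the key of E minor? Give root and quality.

E minor

The figures 6 indicate a triad in first inversion.
In first inversion the root lies a sixth above the bass: a sixth above G in E minor is E.
The chord tones are G, B, E, giving E minor.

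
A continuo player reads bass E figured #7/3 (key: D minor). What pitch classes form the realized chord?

The written figures #7/3 are shorthand for 7/5/3: the 5 is implied.
A third above E in this key is G.
A fifth above E in this key is Bb.
A seventh above E in this key is D, raised to D# by the sharp.

E, G, Bb, D#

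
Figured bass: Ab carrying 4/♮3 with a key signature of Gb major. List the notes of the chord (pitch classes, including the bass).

Ab, C, Db, F

The written figures 4/♮3 are shorthand for 6/4/3: the 6 is implied.
A third above Ab in this key is Cb, made natural (C) by the ♮ figure.
A fourth above Ab in this key is Db.
A sixth above Ab in this key is F.
Together with the bass Ab, this spells Db major seventh in second inversion.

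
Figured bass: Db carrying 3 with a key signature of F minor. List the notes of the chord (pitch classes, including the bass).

The written figures 3 are shorthand for 5/3: the 5 is implied.
A third above Db in this key is F.
A fifth above Db in this key is Ab.
Together with the bass Db, this spells Db major in root position.

Db, F, Ab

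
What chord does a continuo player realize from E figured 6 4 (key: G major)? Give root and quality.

The figures 6 4 indicate a triad in second inversion.
In second inversion the root lies a fourth above the bass: a fourth above E in G major is A.
The chord tones are E, A, C, giving A minor.

A minor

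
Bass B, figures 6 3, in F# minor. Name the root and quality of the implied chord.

The figures 6 3 indicate a triad in first inversion.
In first inversion the root lies a sixth above the bass: a sixth above B in F# minor is G#.
The chord tones are B, D, G#, giving G# diminished.

G# diminished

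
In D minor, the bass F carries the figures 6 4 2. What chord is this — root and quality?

G minor seventh

The figures 6 4 2 indicate a seventh chord in third inversion.
In third inversion the root lies a second above the bass: a second above F in D minor is G.
The chord tones are F, G, Bb, D, giving G minor seventh.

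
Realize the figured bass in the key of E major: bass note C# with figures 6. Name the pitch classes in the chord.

The written figures 6 are shorthand for 6/3: the 3 is implied.
A third above C# in this key is E.
A sixth above C# in this key is A.
Together with the bass C#, this spells A major in first inversion.

C#, E, A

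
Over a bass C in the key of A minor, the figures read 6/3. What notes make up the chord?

A third above C in this key is E.
A sixth above C in this key is A.
Together with the bass C, this spells A minor in first inversion.

C, E, A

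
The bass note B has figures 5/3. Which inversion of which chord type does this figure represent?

triad, root position

Intervals of 5/3 above the bass form a triad; the bass is the root, so this is root position.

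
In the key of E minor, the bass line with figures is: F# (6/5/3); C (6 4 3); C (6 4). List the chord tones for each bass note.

F# (6/5/3): F#, A, C, D.
C (6/4/3): C, E, F#, A.
C (6/4): C, F#, A.

F#, A, C, D | C, E, F#, A | C, F#, A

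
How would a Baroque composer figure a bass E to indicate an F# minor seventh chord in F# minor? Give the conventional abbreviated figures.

4/2

E is the seventh of F# minor seventh, so the chord is in third inversion.
A seventh chord in third inversion is figured 6/4/2, conventionally abbreviated 4/2.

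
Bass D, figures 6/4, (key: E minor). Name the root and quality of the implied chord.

The figures 6/4 indicate a triad in second inversion.
In second inversion the root lies a fourth above the bass: a fourth above D in E minor is G.
The chord tones are D, G, B, giving G major.

G major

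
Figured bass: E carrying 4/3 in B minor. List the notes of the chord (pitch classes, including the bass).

The written figures 4/3 are shorthand for 6/4/3: the 6 is implied.
A third above E in this key is G.
A fourth above E in this key is A.
A sixth above E in this key is C#.
Together with the bass E, this spells A dominant seventh in second inversion.

E, G, A, C#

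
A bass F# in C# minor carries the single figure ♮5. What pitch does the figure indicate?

Counting 4 letter steps above F# lands on C; in C# minor, that letter is C#.
The ♮5 figure makes it natural, giving C.

C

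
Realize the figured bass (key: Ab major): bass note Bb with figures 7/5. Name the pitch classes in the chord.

The written figures 7/5 are shorthand for 7/5/3: the 3 is implied.
A third above Bb in this key is Db.
A fifth above Bb in this key is F.
A seventh above Bb in this key is Ab.
Together with the bass Bb, this spells Bb minor seventh in root position.

Bb, Db, F, Ab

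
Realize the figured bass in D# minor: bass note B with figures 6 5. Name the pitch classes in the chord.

B, D#, F#, G#

The written figures 6 5 are shorthand for 6/5/3: the 3 is implied.
A third above B in this key is D#.
A fifth above B in this key is F#.
A sixth above B in this key is G#.
Together with the bass B, this spells G# minor seventh in first inversion.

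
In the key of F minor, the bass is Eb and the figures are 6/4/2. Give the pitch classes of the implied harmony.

A second above Eb in this key is F.
A fourth above Eb in this key is Ab.
A sixth above Eb in this key is C.
Together with the bass Eb, this spells F minor seventh in third inversion.

Eb, F, Ab, C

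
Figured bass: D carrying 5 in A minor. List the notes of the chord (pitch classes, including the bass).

The written figures 5 are shorthand for 5/3: the 3 is implied.
A third above D in this key is F.
A fifth above D in this key is A.
Together with the bass D, this spells D minor in root position.

D, F, A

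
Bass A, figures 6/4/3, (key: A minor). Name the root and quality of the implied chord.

D minor seventh

The figures 6/4/3 indicate a seventh chord in second inversion.
In second inversion the root lies a fourth above the bass: a fourth above A in A minor is D.
The chord tones are A, C, D, F, giving D minor seventh.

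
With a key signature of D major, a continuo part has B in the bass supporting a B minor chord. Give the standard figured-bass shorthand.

B is the root of B minor, so the chord is in root position.
A triad in root position is figured 5/3, conventionally abbreviated (no figures — root-position triad).

no figures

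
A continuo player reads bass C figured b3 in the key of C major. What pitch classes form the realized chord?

C, Eb, G

The written figures b3 are shorthand for 5/3: the 5 is implied.
A third above C in this key is E, lowered to Eb by the flat.
A fifth above C in this key is G.
Together with the bass C, this spells C minor in root position.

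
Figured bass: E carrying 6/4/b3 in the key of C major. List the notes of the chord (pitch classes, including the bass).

A third above E in this key is G, lowered to Gb by the flat.
A fourth above E in this key is A.
A sixth above E in this key is C.

E, Gb, A, C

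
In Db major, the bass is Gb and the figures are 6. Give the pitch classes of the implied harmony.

Gb, Bb, Eb

The written figures 6 are shorthand for 6/3: the 3 is implied.
A third above Gb in this key is Bb.
A sixth above Gb in this key is Eb.
Together with the bass Gb, this spells Eb minor in first inversion.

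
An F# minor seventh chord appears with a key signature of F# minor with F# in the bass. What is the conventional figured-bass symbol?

F# is the root of F# minor seventh, so the chord is in root position.
A seventh chord in root position is figured 7/5/3, conventionally abbreviated 7.

7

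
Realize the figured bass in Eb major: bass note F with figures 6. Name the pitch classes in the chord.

The written figures 6 are shorthand for 6/3: the 3 is implied.
A third above F in this key is Ab.
A sixth above F in this key is D.
Together with the bass F, this spells D diminished in first inversion.

F, Ab, D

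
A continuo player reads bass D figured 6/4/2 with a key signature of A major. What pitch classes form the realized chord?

D, E, G#, B

A second above D in this key is E.
A fourth above D in this key is G#.
A sixth above D in this key is B.
Together with the bass D, this spells E dominant seventh in third inversion.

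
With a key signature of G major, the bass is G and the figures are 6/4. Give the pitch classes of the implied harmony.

G, C, E

A fourth above G in this key is C.
A sixth above G in this key is E.
Together with the bass G, this spells C major in second inversion.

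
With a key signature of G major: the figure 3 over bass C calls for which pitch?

E

Counting 2 letter steps above C lands on E; in G major, that letter is E.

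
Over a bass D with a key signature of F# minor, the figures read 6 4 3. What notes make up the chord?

D, F#, G#, B

A third above D in this key is F#.
A fourth above D in this key is G#.
A sixth above D in this key is B.
Together with the bass D, this spells G# half-diminished seventh in second inversion.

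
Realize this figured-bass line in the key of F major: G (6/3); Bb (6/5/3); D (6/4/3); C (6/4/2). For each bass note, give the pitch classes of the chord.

G (6/3): G, Bb, E.
Bb (6/5/3): Bb, D, F, G.
D (6/4/3): D, F, G, Bb.
C (6/4/2): C, D, F, A.

G, Bb, E | Bb, D, F, G | D, F, G, Bb | C, D, F, A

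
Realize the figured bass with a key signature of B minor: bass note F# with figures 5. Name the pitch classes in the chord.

F#, A, C#

The written figures 5 are shorthand for 5/3: the 3 is implied.
A third above F# in this key is A.
A fifth above F# in this key is C#.
Together with the bass F#, this spells F# minor in root position.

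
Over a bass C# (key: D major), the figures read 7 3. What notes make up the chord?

The written figures 7 3 are shorthand for 7/5/3: the 5 is implied.
A third above C# in this key is E.
A fifth above C# in this key is G.
A seventh above C# in this key is B.
Together with the bass C#, this spells C# half-diminished seventh in root position.

C#, E, G, B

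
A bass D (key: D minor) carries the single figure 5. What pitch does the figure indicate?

A

Counting 4 letter steps above D lands on A; in D minor, that letter is A.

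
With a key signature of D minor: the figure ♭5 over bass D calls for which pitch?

Ab

Counting 4 letter steps above D lands on A; in D minor, that letter is A.
The b5 figure lowers it a semitone, giving Ab.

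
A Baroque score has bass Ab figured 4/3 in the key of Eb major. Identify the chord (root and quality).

D half-diminished seventh

The figures 4/3 indicate a seventh chord in second inversion.
In second inversion the root lies a fourth above the bass: a fourth above Ab in Eb major is D.
The chord tones are Ab, C, D, F, giving D half-diminished seventh.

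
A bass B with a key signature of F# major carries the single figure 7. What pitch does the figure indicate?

A#

Counting 6 letter steps above B lands on A; in F# major, that letter is A#.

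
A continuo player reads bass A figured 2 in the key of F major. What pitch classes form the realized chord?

The written figures 2 are shorthand for 6/4/2: the 6/4 are implied.
A second above A in this key is Bb.
A fourth above A in this key is D.
A sixth above A in this key is F.
Together with the bass A, this spells Bb major seventh in third inversion.

A, Bb, D, F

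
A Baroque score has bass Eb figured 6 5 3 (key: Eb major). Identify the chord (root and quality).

C minor seventh

The figures 6 5 3 indicate a seventh chord in first inversion.
In first inversion the root lies a sixth above the bass: a sixth above Eb in Eb major is C.
The chord tones are Eb, G, Bb, C, giving C minor seventh.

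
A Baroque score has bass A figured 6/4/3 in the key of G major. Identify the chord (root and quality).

The figures 6/4/3 indicate a seventh chord in second inversion.
In second inversion the root lies a fourth above the bass: a fourth above A in G major is D.
The chord tones are A, C, D, F#, giving D dominant seventh.

D dominant seventh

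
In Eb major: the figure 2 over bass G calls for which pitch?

Counting 1 letter step above G lands on A; in Eb major, that letter is Ab.

Ab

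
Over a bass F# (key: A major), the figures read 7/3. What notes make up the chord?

The written figures 7/3 are shorthand for 7/5/3: the 5 is implied.
A third above F# in this key is A.
A fifth above F# in this key is C#.
A seventh above F# in this key is E.
Together with the bass F#, this spells F# minor seventh in root position.

F#, A, C#, E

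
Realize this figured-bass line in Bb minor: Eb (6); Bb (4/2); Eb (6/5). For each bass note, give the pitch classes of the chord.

Eb, Gb, C | Bb, C, Eb, Gb | Eb, Gb, Bb, C

Eb (6/3): Eb, Gb, C.
Bb (6/4/2): Bb, C, Eb, Gb.
Eb (6/5/3): Eb, Gb, Bb, C.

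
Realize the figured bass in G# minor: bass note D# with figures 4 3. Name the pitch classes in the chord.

D#, F#, G#, B

The written figures 4 3 are shorthand for 6/4/3: the 6 is implied.
A third above D# in this key is F#.
A fourth above D# in this key is G#.
A sixth above D# in this key is B.
Together with the bass D#, this spells G# minor seventh in second inversion.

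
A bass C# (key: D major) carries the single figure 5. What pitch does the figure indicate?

G

Counting 4 letter steps above C# lands on G; in D major, that letter is G.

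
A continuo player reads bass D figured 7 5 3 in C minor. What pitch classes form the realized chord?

A third above D in this key is F.
A fifth above D in this key is Ab.
A seventh above D in this key is C.
Together with the bass D, this spells D half-diminished seventh in root position.

D, F, Ab, C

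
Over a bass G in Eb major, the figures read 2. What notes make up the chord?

The written figures 2 are shorthand for 6/4/2: the 6/4 are implied.
A second above G in this key is Ab.
A fourth above G in this key is C.
A sixth above G in this key is Eb.
Together with the bass G, this spells Ab major seventh in third inversion.

G, Ab, C, Eb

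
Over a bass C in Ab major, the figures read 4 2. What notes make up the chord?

The written figures 4 2 are shorthand for 6/4/2: the 6 is implied.
A second above C in this key is Db.
A fourth above C in this key is F.
A sixth above C in this key is Ab.
Together with the bass C, this spells Db major seventh in third inversion.

C, Db, F, Ab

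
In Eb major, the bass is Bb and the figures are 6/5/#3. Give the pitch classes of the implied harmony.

A third above Bb in this key is D, raised to D# by the sharp.
A fifth above Bb in this key is F.
A sixth above Bb in this key is G.

Bb, D#, F, G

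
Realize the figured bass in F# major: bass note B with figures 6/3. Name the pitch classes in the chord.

A third above B in this key is D#.
A sixth above B in this key is G#.
Together with the bass B, this spells G# minor in first inversion.

B, D#, G#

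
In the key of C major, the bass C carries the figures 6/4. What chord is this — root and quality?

F major

The figures 6/4 indicate a triad in second inversion.
In second inversion the root lies a fourth above the bass: a fourth above C in C major is F.
The chord tones are C, F, A, giving F major.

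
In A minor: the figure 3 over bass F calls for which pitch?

Counting 2 letter steps above F lands on A; in A minor, that letter is A.

A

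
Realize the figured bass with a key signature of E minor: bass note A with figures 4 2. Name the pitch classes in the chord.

A, B, D, F#

The written figures 4 2 are shorthand for 6/4/2: the 6 is implied.
A second above A in this key is B.
A fourth above A in this key is D.
A sixth above A in this key is F#.
Together with the bass A, this spells B minor seventh in third inversion.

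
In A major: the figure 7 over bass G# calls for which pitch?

F#

Counting 6 letter steps above G# lands on F; in A major, that letter is F#.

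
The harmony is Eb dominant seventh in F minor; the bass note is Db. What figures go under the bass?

4/2

Db is the seventh of Eb dominant seventh, so the chord is in third inversion.
A seventh chord in third inversion is figured 6/4/2, conventionally abbreviated 4/2.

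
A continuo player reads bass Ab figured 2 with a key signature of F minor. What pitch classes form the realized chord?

The written figures 2 are shorthand for 6/4/2: the 6/4 are implied.
A second above Ab in this key is Bb.
A fourth above Ab in this key is Db.
A sixth above Ab in this key is F.
Together with the bass Ab, this spells Bb minor seventh in third inversion.

Ab, Bb, Db, F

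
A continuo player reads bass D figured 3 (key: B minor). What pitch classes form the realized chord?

The written figures 3 are shorthand for 5/3: the 5 is implied.
A third above D in this key is F#.
A fifth above D in this key is A.
Together with the bass D, this spells D major in root position.

D, F#, A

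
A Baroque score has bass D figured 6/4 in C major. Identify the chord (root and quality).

The figures 6/4 indicate a triad in second inversion.
In second inversion the root lies a fourth above the bass: a fourth above D in C major is G.
The chord tones are D, G, B, giving G major.

G major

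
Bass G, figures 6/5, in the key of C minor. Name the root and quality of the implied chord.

Eb major seventh

The figures 6/5 indicate a seventh chord in first inversion.
In first inversion the root lies a sixth above the bass: a sixth above G in C minor is Eb.
The chord tones are G, Bb, D, Eb, giving Eb major seventh.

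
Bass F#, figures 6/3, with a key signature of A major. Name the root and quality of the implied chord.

The figures 6/3 indicate a triad in first inversion.
In first inversion the root lies a sixth above the bass: a sixth above F# in A major is D.
The chord tones are F#, A, D, giving D major.

D major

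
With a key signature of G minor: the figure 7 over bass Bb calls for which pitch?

Counting 6 letter steps above Bb lands on A; in G minor, that letter is A.

A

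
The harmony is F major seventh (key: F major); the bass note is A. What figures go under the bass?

6/5

A is the third of F major seventh, so the chord is in first inversion.
A seventh chord in first inversion is figured 6/5/3, conventionally abbreviated 6/5.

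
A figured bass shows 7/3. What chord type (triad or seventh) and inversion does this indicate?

seventh chord, root position

7/3 is shorthand for 7/5/3.
Intervals of 7/5/3 above the bass form a seventh chord; the bass is the root, so this is root position.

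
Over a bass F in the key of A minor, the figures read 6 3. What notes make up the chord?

A third above F in this key is A.
A sixth above F in this key is D.
Together with the bass F, this spells D minor in first inversion.

F, A, D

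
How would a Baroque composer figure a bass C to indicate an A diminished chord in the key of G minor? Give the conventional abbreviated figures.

6

C is the third of A diminished, so the chord is in first inversion.
A triad in first inversion is figured 6/3, conventionally abbreviated 6.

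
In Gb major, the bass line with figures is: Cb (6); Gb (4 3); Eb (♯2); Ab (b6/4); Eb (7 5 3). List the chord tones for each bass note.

Cb (6/3): Cb, Eb, Ab.
Gb (6/4/3): Gb, Bb, Cb, Eb.
Eb (6/4/#2): Eb, F#, Ab, Cb.
Ab (b6/4): Ab, Db, Fb.
Eb (7/5/3): Eb, Gb, Bb, Db.

Cb, Eb, Ab | Gb, Bb, Cb, Eb | Eb, F#, Ab, Cb | Ab, Db, Fb | Eb, Gb, Bb, Db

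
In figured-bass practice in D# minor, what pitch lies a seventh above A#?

Counting 6 letter steps above A# lands on G; in D# minor, that letter is G#.

G#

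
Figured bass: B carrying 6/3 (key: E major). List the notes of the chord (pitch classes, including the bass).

B, D#, G#

A third above B in this key is D#.
A sixth above B in this key is G#.
Together with the bass B, this spells G# minor in first inversion.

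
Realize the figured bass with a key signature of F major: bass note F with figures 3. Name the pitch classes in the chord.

F, A, C

The written figures 3 are shorthand for 5/3: the 5 is implied.
A third above F in this key is A.
A fifth above F in this key is C.
Together with the bass F, this spells F major in root position.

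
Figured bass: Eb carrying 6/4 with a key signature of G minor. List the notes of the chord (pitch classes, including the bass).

A fourth above Eb in this key is A.
A sixth above Eb in this key is C.
Together with the bass Eb, this spells A diminished in second inversion.

Eb, A, C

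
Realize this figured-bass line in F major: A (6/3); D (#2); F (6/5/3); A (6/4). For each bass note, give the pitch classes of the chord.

A (6/3): A, C, F.
D (6/4/#2): D, E#, G, Bb.
F (6/5/3): F, A, C, D.
A (6/4): A, D, F.

A, C, F | D, E#, G, Bb | F, A, C, D | A, D, F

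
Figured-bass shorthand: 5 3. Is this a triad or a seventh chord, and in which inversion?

Intervals of 5/3 above the bass form a triad; the bass is the root, so this is root position.

triad, root position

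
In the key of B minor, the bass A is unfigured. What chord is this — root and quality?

An unfigured bass indicates a triad in root position.
In root position the bass is the root, so the root is A.
The chord tones are A, C#, E, giving A major.

A major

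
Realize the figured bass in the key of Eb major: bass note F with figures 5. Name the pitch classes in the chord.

The written figures 5 are shorthand for 5/3: the 3 is implied.
A third above F in this key is Ab.
A fifth above F in this key is C.
Together with the bass F, this spells F minor in root position.

F, Ab, C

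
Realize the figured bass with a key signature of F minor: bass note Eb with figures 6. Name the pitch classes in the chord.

The written figures 6 are shorthand for 6/3: the 3 is implied.
A third above Eb in this key is G.
A sixth above Eb in this key is C.
Together with the bass Eb, this spells C minor in first inversion.

Eb, G, C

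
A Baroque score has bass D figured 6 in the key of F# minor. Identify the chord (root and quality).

The figures 6 indicate a triad in first inversion.
In first inversion the root lies a sixth above the bass: a sixth above D in F# minor is B.
The chord tones are D, F#, B, giving B minor.

B minor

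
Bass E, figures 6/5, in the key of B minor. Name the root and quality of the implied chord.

C# half-diminished seventh

The figures 6/5 indicate a seventh chord in first inversion.
In first inversion the root lies a sixth above the bass: a sixth above E in B minor is C#.
The chord tones are E, G, B, C#, giving C# half-diminished seventh.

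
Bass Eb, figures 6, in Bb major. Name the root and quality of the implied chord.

The figures 6 indicate a triad in first inversion.
In first inversion the root lies a sixth above the bass: a sixth above Eb in Bb major is C.
The chord tones are Eb, G, C, giving C minor.

C minor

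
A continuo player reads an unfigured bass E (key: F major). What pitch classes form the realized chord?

An unfigured bass implies 5/3.
A third above E in this key is G.
A fifth above E in this key is Bb.
Together with the bass E, this spells E diminished in root position.

E, G, Bb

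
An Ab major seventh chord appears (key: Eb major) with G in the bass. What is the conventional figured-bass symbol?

4/2

G is the seventh of Ab major seventh, so the chord is in third inversion.
A seventh chord in third inversion is figured 6/4/2, conventionally abbreviated 4/2.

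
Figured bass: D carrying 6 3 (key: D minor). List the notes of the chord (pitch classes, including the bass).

D, F, Bb

A third above D in this key is F.
A sixth above D in this key is Bb.
Together with the bass D, this spells Bb major in first inversion.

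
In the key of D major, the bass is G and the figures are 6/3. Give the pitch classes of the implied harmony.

A third above G in this key is B.
A sixth above G in this key is E.
Together with the bass G, this spells E minor in first inversion.

G, B, E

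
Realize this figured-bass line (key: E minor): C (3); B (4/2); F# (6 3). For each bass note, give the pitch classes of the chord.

C (5/3): C, E, G.
B (6/4/2): B, C, E, G.
F# (6/3): F#, A, D.

C, E, G | B, C, E, G | F#, A, D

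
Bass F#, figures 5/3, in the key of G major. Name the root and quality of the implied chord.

The figures 5/3 indicate a triad in root position.
In root position the bass is the root, so the root is F#.
The chord tones are F#, A, C, giving F# diminished.

F# diminished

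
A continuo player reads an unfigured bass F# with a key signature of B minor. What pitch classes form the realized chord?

An unfigured bass implies 5/3.
A third above F# in this key is A.
A fifth above F# in this key is C#.
Together with the bass F#, this spells F# minor in root position.

F#, A, C#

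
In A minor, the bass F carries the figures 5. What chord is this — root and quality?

The figures 5 indicate a triad in root position.
In root position the bass is the root, so the root is F.
The chord tones are F, A, C, giving F major.

F major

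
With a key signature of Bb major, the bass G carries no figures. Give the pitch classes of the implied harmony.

An unfigured bass implies 5/3.
A third above G in this key is Bb.
A fifth above G in this key is D.
Together with the bass G, this spells G minor in root position.

G, Bb, D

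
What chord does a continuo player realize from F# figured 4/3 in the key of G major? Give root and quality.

The figures 4/3 indicate a seventh chord in second inversion.
In second inversion the root lies a fourth above the bass: a fourth above F# in G major is B.
The chord tones are F#, A, B, D, giving B minor seventh.

B minor seventh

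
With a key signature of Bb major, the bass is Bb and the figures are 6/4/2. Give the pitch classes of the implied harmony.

A second above Bb in this key is C.
A fourth above Bb in this key is Eb.
A sixth above Bb in this key is G.
Together with the bass Bb, this spells C minor seventh in third inversion.

Bb, C, Eb, G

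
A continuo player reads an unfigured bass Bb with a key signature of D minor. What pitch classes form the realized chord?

An unfigured bass implies 5/3.
A third above Bb in this key is D.
A fifth above Bb in this key is F.
Together with the bass Bb, this spells Bb major in root position.

Bb, D, F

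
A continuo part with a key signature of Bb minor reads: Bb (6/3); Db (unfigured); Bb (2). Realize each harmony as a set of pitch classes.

Bb, Db, Gb | Db, F, Ab | Bb, C, Eb, Gb

Bb (6/3): Bb, Db, Gb.
Db (5/3): Db, F, Ab.
Bb (6/4/2): Bb, C, Eb, Gb.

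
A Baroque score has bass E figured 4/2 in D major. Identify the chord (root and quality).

F# minor seventh

The figures 4/2 indicate a seventh chord in third inversion.
In third inversion the root lies a second above the bass: a second above E in D major is F#.
The chord tones are E, F#, A, C#, giving F# minor seventh.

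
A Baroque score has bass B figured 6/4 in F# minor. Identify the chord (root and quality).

The figures 6/4 indicate a triad in second inversion.
In second inversion the root lies a fourth above the bass: a fourth above B in F# minor is E.
The chord tones are B, E, G#, giving E major.

E major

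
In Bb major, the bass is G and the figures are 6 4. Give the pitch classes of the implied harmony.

A fourth above G in this key is C.
A sixth above G in this key is Eb.
Together with the bass G, this spells C minor in second inversion.

G, C, Eb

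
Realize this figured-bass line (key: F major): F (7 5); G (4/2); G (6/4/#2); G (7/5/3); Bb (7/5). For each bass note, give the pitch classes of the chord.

F (7/5/3): F, A, C, E.
G (6/4/2): G, A, C, E.
G (6/4/#2): G, A#, C, E.
G (7/5/3): G, Bb, D, F.
Bb (7/5/3): Bb, D, F, A.

F, A, C, E | G, A, C, E | G, A#, C, E | G, Bb, D, F | Bb, D, F, A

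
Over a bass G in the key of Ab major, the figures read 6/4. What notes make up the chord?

A fourth above G in this key is C.
A sixth above G in this key is Eb.
Together with the bass G, this spells C minor in second inversion.

G, C, Eb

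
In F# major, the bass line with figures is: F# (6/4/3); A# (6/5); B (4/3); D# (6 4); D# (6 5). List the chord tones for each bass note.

F#, A#, B, D# | A#, C#, E#, F# | B, D#, E#, G# | D#, G#, B | D#, F#, A#, B

F# (6/4/3): F#, A#, B, D#.
A# (6/5/3): A#, C#, E#, F#.
B (6/4/3): B, D#, E#, G#.
D# (6/4): D#, G#, B.
D# (6/5/3): D#, F#, A#, B.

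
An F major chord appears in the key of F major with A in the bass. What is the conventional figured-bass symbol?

6

A is the third of F major, so the chord is in first inversion.
A triad in first inversion is figured 6/3, conventionally abbreviated 6.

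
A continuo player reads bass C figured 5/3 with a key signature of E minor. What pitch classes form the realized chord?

A third above C in this key is E.
A fifth above C in this key is G.
Together with the bass C, this spells C major in root position.

C, E, G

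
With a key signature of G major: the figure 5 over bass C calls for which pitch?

Counting 4 letter steps above C lands on G; in G major, that letter is G.

G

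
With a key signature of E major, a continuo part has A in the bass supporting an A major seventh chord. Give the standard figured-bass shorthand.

7

A is the root of A major seventh, so the chord is in root position.
A seventh chord in root position is figured 7/5/3, conventionally abbreviated 7.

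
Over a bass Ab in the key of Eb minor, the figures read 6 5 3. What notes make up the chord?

A third above Ab in this key is Cb.
A fifth above Ab in this key is Eb.
A sixth above Ab in this key is F.
Together with the bass Ab, this spells F half-diminished seventh in first inversion.

Ab, Cb, Eb, F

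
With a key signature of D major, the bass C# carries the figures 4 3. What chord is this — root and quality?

The figures 4 3 indicate a seventh chord in second inversion.
In second inversion the root lies a fourth above the bass: a fourth above C# in D major is F#.
The chord tones are C#, E, F#, A, giving F# minor seventh.

F# minor seventh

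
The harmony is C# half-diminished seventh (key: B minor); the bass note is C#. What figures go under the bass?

C# is the root of C# half-diminished seventh, so the chord is in root position.
A seventh chord in root position is figured 7/5/3, conventionally abbreviated 7.

7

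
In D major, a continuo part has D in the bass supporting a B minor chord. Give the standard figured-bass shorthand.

6

D is the third of B minor, so the chord is in first inversion.
A triad in first inversion is figured 6/3, conventionally abbreviated 6.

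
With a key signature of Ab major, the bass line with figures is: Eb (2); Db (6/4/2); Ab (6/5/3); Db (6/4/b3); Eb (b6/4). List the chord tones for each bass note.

Eb (6/4/2): Eb, F, Ab, C.
Db (6/4/2): Db, Eb, G, Bb.
Ab (6/5/3): Ab, C, Eb, F.
Db (6/4/b3): Db, Fb, G, Bb.
Eb (b6/4): Eb, Ab, Cb.

Eb, F, Ab, C | Db, Eb, G, Bb | Ab, C, Eb, F | Db, Fb, G, Bb | Eb, Ab, Cb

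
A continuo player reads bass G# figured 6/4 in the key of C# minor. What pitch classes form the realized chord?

A fourth above G# in this key is C#.
A sixth above G# in this key is E.
Together with the bass G#, this spells C# minor in second inversion.

G#, C#, E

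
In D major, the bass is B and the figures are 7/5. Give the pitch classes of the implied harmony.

The written figures 7/5 are shorthand for 7/5/3: the 3 is implied.
A third above B in this key is D.
A fifth above B in this key is F#.
A seventh above B in this key is A.
Together with the bass B, this spells B minor seventh in root position.

B, D, F#, A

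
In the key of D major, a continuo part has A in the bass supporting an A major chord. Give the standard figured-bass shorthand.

no figures

A is the root of A major, so the chord is in root position.
A triad in root position is figured 5/3, conventionally abbreviated (no figures — root-position triad).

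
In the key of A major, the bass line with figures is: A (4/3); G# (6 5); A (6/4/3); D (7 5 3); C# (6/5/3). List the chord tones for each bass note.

A (6/4/3): A, C#, D, F#.
G# (6/5/3): G#, B, D, E.
A (6/4/3): A, C#, D, F#.
D (7/5/3): D, F#, A, C#.
C# (6/5/3): C#, E, G#, A.

A, C#, D, F# | G#, B, D, E | A, C#, D, F# | D, F#, A, C# | C#, E, G#, A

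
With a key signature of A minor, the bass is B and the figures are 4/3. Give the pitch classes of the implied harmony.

B, D, E, G

The written figures 4/3 are shorthand for 6/4/3: the 6 is implied.
A third above B in this key is D.
A fourth above B in this key is E.
A sixth above B in this key is G.
Together with the bass B, this spells E minor seventh in second inversion.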